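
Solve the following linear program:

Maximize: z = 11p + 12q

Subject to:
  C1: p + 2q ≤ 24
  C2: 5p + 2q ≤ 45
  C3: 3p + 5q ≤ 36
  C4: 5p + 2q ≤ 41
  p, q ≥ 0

Evaluate the objective at each vertex of the feasible region:
  z(0, 0) = 0
  z(8.2, 0) = 90.2
  z(7, 3) = 113  ←
  z(0, 7.2) = 86.4
The maximum is at p = 7, q = 3.

p = 7, q = 3, z = 113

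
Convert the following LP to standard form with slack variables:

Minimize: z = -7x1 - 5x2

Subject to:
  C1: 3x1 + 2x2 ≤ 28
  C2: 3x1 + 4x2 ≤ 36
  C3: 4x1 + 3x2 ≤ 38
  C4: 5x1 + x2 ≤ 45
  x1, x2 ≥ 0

min z = -7x1 - 5x2

s.t.
  3x1 + 2x2 + s1 = 28
  3x1 + 4x2 + s2 = 36
  4x1 + 3x2 + s3 = 38
  5x1 + x2 + s4 = 45
  x1, x2, s1, s2, s3, s4 ≥ 0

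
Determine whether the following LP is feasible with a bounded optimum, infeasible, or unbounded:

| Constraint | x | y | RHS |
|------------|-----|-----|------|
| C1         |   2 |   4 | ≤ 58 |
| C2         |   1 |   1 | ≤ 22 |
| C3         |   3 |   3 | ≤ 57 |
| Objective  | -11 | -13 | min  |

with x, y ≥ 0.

Feasible with a bounded optimal solution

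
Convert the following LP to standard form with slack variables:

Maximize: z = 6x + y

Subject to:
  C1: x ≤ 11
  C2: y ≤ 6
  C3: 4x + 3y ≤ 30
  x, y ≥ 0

max z = 6x + y

s.t.
  x + s1 = 11
  y + s2 = 6
  4x + 3y + s3 = 30
  x, y, s1, s2, s3 ≥ 0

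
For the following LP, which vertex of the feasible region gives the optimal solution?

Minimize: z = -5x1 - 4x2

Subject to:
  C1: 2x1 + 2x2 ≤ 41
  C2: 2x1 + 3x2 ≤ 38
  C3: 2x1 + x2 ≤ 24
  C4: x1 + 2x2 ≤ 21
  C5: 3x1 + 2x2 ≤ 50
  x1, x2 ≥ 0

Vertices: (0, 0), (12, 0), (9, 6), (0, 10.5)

Evaluate the objective at each vertex of the feasible region:
  z(0, 0) = 0
  z(12, 0) = -60
  z(9, 6) = -69  ←
  z(0, 10.5) = -42
The minimum is at x1 = 9, x2 = 6.

(9, 6)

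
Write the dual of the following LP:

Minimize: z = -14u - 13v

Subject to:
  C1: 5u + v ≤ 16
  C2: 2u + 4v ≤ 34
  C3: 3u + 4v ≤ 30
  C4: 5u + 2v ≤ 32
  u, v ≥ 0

Primal min cᵀx s.t. Ax ≤ b, x ≥ 0  →  Dual max −bᵀy s.t. Aᵀy ≥ −c, y ≥ 0.

Maximize: z = -16y1 - 34y2 - 30y3 - 32y4

Subject to:
  5y1 + 2y2 + 3y3 + 5y4 ≥ 14
  y1 + 4y2 + 4y3 + 2y4 ≥ 13
  y1, y2, y3, y4 ≥ 0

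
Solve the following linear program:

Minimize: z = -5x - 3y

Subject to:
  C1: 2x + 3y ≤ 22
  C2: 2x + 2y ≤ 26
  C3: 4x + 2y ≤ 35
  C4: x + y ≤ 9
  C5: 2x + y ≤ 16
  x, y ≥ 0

Evaluate the objective at each vertex of the feasible region:
  z(0, 0) = 0
  z(8, 0) = -40
  z(7, 2) = -41  ←
  z(5, 4) = -37
  z(0, 7.333) = -22
The minimum is at x = 7, y = 2.

x = 7, y = 2, z = -41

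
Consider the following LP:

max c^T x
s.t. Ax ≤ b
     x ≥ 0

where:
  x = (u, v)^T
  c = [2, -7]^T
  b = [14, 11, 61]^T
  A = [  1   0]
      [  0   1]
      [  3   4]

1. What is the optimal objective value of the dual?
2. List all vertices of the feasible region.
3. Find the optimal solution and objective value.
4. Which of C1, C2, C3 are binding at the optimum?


1. 28
2. (0, 0), (14, 0), (14, 4.75), (5.667, 11), (0, 11)
3. u = 14, v = 0, z = 28
4. C1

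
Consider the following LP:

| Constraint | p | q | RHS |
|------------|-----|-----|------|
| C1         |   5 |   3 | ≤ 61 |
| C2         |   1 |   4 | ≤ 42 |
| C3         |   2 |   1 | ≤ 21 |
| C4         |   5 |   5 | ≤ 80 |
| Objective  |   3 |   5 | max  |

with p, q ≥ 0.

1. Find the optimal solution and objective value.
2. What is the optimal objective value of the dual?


1. p = 6, q = 9, z = 63
2. 63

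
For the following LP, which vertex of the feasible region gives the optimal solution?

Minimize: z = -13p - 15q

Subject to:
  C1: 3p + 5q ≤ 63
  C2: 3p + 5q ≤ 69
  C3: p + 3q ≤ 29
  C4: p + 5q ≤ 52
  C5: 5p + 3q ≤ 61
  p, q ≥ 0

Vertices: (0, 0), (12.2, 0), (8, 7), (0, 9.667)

Evaluate the objective at each vertex of the feasible region:
  z(0, 0) = 0
  z(12.2, 0) = -158.6
  z(8, 7) = -209  ←
  z(0, 9.667) = -145
The minimum is at p = 8, q = 7.

(8, 7)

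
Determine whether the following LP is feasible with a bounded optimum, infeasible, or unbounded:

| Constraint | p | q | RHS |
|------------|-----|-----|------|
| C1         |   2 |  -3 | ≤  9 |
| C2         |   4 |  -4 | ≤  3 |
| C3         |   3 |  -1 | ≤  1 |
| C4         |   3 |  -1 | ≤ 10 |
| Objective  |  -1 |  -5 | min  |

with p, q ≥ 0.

Unbounded (objective can decrease without bound)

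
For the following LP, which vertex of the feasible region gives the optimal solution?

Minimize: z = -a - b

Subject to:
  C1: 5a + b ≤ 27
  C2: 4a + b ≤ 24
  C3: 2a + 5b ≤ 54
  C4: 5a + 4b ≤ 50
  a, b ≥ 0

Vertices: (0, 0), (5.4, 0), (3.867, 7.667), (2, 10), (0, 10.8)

Evaluate the objective at each vertex of the feasible region:
  z(0, 0) = 0
  z(5.4, 0) = -5.4
  z(3.867, 7.667) = -11.53
  z(2, 10) = -12  ←
  z(0, 10.8) = -10.8
The minimum is at a = 2, b = 10.

(2, 10)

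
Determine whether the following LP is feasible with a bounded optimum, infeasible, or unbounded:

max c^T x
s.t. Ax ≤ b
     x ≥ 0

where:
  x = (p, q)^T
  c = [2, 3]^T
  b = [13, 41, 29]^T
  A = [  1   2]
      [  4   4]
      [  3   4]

Feasible with a bounded optimal solution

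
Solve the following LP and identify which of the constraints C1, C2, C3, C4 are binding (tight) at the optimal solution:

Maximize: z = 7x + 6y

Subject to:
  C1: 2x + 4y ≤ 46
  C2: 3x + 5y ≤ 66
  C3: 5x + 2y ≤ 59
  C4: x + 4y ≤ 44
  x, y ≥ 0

At x = 9, y = 7, compute slack b - a·x for each constraint:
  C1: 46 − 46 = 0  (binding)
  C2: 66 − 62 = 4  (slack)
  C3: 59 − 59 = 0  (binding)
  C4: 44 − 37 = 7  (slack)

Optimal: x = 9, y = 7
Binding: C1, C3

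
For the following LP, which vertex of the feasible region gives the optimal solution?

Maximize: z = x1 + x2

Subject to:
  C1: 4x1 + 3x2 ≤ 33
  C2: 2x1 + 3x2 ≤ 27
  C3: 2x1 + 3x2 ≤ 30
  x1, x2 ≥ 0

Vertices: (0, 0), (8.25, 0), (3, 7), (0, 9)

Evaluate the objective at each vertex of the feasible region:
  z(0, 0) = 0
  z(8.25, 0) = 8.25
  z(3, 7) = 10  ←
  z(0, 9) = 9
The maximum is at x1 = 3, x2 = 7.

(3, 7)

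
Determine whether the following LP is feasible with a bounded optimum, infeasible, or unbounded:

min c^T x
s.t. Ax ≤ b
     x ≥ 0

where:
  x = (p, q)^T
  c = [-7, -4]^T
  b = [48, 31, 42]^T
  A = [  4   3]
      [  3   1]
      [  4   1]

Feasible with a bounded optimal solution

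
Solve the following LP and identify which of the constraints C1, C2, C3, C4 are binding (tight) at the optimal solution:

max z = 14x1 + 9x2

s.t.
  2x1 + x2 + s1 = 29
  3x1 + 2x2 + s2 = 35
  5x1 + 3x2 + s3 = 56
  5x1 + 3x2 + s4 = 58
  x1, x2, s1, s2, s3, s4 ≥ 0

At x1 = 7, x2 = 7, compute slack b - a·x for each constraint:
  C1: 29 − 21 = 8  (slack)
  C2: 35 − 35 = 0  (binding)
  C3: 56 − 56 = 0  (binding)
  C4: 58 − 56 = 2  (slack)

Optimal: x1 = 7, x2 = 7
Binding: C2, C3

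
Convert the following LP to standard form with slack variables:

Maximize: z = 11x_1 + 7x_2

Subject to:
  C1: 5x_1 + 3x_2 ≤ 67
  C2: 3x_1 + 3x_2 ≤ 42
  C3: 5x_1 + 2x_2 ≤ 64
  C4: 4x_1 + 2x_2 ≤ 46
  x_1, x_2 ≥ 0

max z = 11x_1 + 7x_2

s.t.
  5x_1 + 3x_2 + s1 = 67
  3x_1 + 3x_2 + s2 = 42
  5x_1 + 2x_2 + s3 = 64
  4x_1 + 2x_2 + s4 = 46
  x_1, x_2, s1, s2, s3, s4 ≥ 0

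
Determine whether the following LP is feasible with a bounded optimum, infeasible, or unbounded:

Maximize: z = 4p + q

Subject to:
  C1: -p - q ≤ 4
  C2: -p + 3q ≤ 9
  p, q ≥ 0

Unbounded (objective can increase without bound)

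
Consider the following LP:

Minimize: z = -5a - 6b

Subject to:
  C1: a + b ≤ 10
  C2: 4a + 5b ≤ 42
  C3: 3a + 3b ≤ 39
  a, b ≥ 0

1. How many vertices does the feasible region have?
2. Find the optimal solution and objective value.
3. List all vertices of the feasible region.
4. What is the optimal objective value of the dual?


1. 4
2. a = 8, b = 2, z = -52
3. (0, 0), (10, 0), (8, 2), (0, 8.4)
4. -52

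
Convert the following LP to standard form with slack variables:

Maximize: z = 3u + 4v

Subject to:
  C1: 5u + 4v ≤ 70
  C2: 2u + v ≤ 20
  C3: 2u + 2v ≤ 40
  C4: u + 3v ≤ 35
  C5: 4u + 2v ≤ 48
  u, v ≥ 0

max z = 3u + 4v

s.t.
  5u + 4v + s1 = 70
  2u + v + s2 = 20
  2u + 2v + s3 = 40
  u + 3v + s4 = 35
  4u + 2v + s5 = 48
  u, v, s1, s2, s3, s4, s5 ≥ 0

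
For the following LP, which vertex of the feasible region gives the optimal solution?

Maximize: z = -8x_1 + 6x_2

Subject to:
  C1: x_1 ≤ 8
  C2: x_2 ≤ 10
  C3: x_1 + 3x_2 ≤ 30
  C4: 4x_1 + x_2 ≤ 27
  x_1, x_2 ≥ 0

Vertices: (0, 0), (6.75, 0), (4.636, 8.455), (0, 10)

Evaluate the objective at each vertex of the feasible region:
  z(0, 0) = 0
  z(6.75, 0) = -54
  z(4.636, 8.455) = 13.64
  z(0, 10) = 60  ←
The maximum is at x_1 = 0, x_2 = 10.

(0, 10)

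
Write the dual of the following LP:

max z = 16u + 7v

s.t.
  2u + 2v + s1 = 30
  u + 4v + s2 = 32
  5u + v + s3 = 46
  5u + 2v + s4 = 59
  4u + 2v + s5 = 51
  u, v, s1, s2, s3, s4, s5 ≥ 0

Primal max cᵀx s.t. Ax ≤ b, x ≥ 0  →  Dual min bᵀy s.t. Aᵀy ≥ c, y ≥ 0.

Minimize: z = 30y1 + 32y2 + 46y3 + 59y4 + 51y5

Subject to:
  2y1 + y2 + 5y3 + 5y4 + 4y5 ≥ 16
  2y1 + 4y2 + y3 + 2y4 + 2y5 ≥ 7
  y1, y2, y3, y4, y5 ≥ 0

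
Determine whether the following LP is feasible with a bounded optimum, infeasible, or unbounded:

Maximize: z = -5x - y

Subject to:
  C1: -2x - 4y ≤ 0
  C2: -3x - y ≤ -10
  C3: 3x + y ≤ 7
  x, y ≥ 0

Infeasible (no feasible solution exists)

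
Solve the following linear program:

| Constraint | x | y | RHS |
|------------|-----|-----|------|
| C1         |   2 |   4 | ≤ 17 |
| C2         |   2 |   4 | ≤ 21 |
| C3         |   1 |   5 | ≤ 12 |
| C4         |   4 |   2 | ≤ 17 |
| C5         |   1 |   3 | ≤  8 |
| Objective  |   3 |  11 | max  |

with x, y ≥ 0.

Evaluate the objective at each vertex of the feasible region:
  z(0, 0) = 0
  z(4.25, 0) = 12.75
  z(3.5, 1.5) = 27
  z(2, 2) = 28  ←
  z(0, 2.4) = 26.4
The maximum is at x = 2, y = 2.

x = 2, y = 2, z = 28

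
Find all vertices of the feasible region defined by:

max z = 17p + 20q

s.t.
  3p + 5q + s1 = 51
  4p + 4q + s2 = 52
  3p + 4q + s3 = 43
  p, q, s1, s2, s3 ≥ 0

(0, 0), (13, 0), (9, 4), (3.667, 8), (0, 10.2)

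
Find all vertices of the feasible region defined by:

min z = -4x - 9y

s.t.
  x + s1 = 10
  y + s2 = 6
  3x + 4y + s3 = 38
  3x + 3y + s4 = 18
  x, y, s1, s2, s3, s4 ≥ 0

(0, 0), (6, 0), (0, 6)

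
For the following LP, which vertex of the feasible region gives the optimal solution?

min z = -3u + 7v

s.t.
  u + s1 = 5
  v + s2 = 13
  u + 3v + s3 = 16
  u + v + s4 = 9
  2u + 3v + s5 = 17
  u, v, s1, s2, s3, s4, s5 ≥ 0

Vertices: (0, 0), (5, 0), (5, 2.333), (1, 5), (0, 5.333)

Evaluate the objective at each vertex of the feasible region:
  z(0, 0) = 0
  z(5, 0) = -15  ←
  z(5, 2.333) = 1.333
  z(1, 5) = 32
  z(0, 5.333) = 37.33
The minimum is at u = 5, v = 0.

(5, 0)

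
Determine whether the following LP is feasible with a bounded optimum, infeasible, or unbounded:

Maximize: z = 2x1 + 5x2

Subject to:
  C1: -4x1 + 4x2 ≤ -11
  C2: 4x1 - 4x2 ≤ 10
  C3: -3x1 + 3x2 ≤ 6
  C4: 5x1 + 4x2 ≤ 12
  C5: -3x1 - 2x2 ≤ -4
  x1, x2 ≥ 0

Infeasible (no feasible solution exists)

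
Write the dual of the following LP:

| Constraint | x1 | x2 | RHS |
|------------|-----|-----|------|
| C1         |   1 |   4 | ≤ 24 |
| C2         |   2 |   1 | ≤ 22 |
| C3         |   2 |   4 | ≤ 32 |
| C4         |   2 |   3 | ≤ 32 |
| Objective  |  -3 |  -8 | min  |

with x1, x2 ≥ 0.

Primal min cᵀx s.t. Ax ≤ b, x ≥ 0  →  Dual max −bᵀy s.t. Aᵀy ≥ −c, y ≥ 0.

Maximize: z = -24y1 - 22y2 - 32y3 - 32y4

Subject to:
  y1 + 2y2 + 2y3 + 2y4 ≥ 3
  4y1 + y2 + 4y3 + 3y4 ≥ 8
  y1, y2, y3, y4 ≥ 0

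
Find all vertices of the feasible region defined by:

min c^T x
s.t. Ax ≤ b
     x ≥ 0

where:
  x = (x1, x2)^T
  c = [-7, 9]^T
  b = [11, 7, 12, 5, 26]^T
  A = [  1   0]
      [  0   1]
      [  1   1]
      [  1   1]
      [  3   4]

(0, 0), (5, 0), (0, 5)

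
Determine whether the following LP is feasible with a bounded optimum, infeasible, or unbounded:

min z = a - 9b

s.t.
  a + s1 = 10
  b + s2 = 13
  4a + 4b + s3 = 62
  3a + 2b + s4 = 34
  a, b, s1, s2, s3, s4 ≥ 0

Feasible with a bounded optimal solution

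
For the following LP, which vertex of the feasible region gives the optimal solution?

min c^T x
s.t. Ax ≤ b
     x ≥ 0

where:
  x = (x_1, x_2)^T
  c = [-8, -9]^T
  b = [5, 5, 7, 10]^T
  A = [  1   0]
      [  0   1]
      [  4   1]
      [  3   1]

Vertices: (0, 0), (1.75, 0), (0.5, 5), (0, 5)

Evaluate the objective at each vertex of the feasible region:
  z(0, 0) = 0
  z(1.75, 0) = -14
  z(0.5, 5) = -49  ←
  z(0, 5) = -45
The minimum is at x_1 = 0.5, x_2 = 5.

(0.5, 5)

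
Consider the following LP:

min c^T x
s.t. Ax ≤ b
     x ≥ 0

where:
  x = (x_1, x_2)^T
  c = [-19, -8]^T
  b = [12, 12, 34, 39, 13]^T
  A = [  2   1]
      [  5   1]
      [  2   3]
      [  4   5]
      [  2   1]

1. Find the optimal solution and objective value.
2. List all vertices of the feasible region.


1. x_1 = 1, x_2 = 7, z = -75
2. (0, 0), (2.4, 0), (1, 7), (0, 7.8)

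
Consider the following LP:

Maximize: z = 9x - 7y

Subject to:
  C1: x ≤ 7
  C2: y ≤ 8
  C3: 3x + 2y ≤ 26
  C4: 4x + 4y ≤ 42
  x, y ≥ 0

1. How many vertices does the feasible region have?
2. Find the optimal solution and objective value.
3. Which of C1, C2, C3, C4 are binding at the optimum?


1. 6
2. x = 7, y = 0, z = 63
3. C1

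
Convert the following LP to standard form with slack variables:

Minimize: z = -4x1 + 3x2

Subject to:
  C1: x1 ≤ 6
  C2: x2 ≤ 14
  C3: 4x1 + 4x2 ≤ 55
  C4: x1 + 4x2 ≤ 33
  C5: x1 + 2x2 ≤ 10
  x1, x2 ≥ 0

min z = -4x1 + 3x2

s.t.
  x1 + s1 = 6
  x2 + s2 = 14
  4x1 + 4x2 + s3 = 55
  x1 + 4x2 + s4 = 33
  x1 + 2x2 + s5 = 10
  x1, x2, s1, s2, s3, s4, s5 ≥ 0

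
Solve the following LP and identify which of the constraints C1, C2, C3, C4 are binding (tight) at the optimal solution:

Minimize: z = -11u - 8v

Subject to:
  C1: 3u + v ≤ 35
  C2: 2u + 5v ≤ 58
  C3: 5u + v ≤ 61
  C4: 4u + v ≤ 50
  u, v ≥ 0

At u = 9, v = 8, compute slack b - a·x for each constraint:
  C1: 35 − 35 = 0  (binding)
  C2: 58 − 58 = 0  (binding)
  C3: 61 − 53 = 8  (slack)
  C4: 50 − 44 = 6  (slack)

Optimal: u = 9, v = 8
Binding: C1, C2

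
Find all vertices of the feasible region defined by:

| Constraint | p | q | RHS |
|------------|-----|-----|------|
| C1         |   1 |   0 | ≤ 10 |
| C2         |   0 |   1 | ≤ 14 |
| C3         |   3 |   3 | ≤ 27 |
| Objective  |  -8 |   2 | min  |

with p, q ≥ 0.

(0, 0), (9, 0), (0, 9)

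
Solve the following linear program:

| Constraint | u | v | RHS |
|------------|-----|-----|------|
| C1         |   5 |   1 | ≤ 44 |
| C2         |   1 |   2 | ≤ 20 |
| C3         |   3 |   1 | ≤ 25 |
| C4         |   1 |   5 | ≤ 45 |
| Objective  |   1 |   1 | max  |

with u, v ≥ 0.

Evaluate the objective at each vertex of the feasible region:
  z(0, 0) = 0
  z(8.333, 0) = 8.333
  z(6, 7) = 13  ←
  z(3.333, 8.333) = 11.67
  z(0, 9) = 9
The maximum is at u = 6, v = 7.

u = 6, v = 7, z = 13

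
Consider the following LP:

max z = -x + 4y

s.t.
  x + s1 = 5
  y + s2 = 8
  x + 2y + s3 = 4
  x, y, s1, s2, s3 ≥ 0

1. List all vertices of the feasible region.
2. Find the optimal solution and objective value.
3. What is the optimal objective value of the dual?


1. (0, 0), (4, 0), (0, 2)
2. x = 0, y = 2, z = 8
3. 8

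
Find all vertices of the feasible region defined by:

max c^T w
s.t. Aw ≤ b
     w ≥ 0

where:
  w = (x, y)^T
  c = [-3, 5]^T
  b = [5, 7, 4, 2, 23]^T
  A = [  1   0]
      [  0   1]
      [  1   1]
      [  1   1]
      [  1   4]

(0, 0), (2, 0), (0, 2)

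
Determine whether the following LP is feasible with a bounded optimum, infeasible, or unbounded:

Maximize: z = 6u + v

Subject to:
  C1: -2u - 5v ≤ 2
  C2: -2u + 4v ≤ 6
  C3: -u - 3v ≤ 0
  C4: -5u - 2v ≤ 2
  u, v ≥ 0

Unbounded (objective can increase without bound)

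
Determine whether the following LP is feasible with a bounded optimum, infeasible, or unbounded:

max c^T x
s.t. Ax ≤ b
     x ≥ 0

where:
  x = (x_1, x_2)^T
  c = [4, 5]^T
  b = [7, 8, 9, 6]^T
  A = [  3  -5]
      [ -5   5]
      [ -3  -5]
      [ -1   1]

Unbounded (objective can increase without bound)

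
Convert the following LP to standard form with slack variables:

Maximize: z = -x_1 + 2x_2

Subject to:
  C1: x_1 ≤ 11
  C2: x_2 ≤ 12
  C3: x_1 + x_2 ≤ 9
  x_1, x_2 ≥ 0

max z = -x_1 + 2x_2

s.t.
  x_1 + s1 = 11
  x_2 + s2 = 12
  x_1 + x_2 + s3 = 9
  x_1, x_2, s1, s2, s3 ≥ 0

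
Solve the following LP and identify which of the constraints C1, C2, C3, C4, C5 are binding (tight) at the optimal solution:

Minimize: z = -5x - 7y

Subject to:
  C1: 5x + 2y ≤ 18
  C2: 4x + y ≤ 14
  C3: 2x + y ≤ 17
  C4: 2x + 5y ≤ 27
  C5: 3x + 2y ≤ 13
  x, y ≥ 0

At x = 1, y = 5, compute slack b - a·x for each constraint:
  C1: 18 − 15 = 3  (slack)
  C2: 14 − 9 = 5  (slack)
  C3: 17 − 7 = 10  (slack)
  C4: 27 − 27 = 0  (binding)
  C5: 13 − 13 = 0  (binding)

Optimal: x = 1, y = 5
Binding: C4, C5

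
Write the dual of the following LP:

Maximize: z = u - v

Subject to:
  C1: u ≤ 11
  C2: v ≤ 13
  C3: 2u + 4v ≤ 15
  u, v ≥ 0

Primal max cᵀx s.t. Ax ≤ b, x ≥ 0  →  Dual min bᵀy s.t. Aᵀy ≥ c, y ≥ 0.

Minimize: z = 11y1 + 13y2 + 15y3

Subject to:
  y1 + 2y3 ≥ 1
  y2 + 4y3 ≥ -1
  y1, y2, y3 ≥ 0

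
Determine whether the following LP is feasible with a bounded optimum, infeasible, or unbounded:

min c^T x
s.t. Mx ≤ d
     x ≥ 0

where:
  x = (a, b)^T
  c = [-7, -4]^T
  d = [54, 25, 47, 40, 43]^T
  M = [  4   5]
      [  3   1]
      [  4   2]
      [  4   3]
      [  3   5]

Feasible with a bounded optimal solution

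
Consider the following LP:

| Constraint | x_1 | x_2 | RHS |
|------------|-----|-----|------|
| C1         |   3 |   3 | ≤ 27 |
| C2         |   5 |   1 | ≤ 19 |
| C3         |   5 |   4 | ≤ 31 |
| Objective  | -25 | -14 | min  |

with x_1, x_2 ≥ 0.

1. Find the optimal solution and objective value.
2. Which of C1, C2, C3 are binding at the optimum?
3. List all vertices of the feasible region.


1. x_1 = 3, x_2 = 4, z = -131
2. C2, C3
3. (0, 0), (3.8, 0), (3, 4), (0, 7.75)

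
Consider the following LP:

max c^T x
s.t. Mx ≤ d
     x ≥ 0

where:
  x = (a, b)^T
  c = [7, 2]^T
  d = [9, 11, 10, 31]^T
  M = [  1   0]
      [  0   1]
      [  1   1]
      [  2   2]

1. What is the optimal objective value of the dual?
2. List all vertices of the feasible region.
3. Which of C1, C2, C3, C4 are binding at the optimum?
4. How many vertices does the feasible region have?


1. 65
2. (0, 0), (9, 0), (9, 1), (0, 10)
3. C1, C3
4. 4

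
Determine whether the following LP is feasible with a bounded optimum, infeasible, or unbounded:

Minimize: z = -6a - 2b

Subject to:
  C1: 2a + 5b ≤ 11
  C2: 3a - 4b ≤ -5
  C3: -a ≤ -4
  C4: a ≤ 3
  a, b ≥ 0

Infeasible (no feasible solution exists)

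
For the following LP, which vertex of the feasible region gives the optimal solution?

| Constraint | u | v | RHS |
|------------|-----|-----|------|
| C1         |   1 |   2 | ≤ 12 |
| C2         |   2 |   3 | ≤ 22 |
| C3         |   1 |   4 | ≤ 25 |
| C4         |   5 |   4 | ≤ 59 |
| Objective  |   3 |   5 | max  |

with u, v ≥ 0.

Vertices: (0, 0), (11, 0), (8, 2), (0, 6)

Evaluate the objective at each vertex of the feasible region:
  z(0, 0) = 0
  z(11, 0) = 33
  z(8, 2) = 34  ←
  z(0, 6) = 30
The maximum is at u = 8, v = 2.

(8, 2)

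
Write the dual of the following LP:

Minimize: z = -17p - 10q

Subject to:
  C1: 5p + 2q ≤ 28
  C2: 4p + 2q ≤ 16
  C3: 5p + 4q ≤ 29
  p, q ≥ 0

Primal min cᵀx s.t. Ax ≤ b, x ≥ 0  →  Dual max −bᵀy s.t. Aᵀy ≥ −c, y ≥ 0.

Maximize: z = -28y1 - 16y2 - 29y3

Subject to:
  5y1 + 4y2 + 5y3 ≥ 17
  2y1 + 2y2 + 4y3 ≥ 10
  y1, y2, y3 ≥ 0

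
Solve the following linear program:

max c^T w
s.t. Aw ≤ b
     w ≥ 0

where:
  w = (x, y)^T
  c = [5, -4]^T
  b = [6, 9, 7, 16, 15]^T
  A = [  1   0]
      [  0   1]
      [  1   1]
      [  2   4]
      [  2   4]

Evaluate the objective at each vertex of the feasible region:
  z(0, 0) = 0
  z(6, 0) = 30  ←
  z(6, 0.75) = 27
  z(0, 3.75) = -15
The maximum is at x = 6, y = 0.

x = 6, y = 0, z = 30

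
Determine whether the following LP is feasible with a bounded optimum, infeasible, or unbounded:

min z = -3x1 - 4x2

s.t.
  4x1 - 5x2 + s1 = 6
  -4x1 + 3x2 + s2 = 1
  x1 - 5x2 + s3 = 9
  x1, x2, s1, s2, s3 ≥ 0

Unbounded (objective can decrease without bound)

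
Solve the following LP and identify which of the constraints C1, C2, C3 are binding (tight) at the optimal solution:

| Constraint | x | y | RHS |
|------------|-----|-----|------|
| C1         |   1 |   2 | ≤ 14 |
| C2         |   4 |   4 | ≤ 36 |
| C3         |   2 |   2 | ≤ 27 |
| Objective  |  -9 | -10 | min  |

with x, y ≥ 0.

At x = 4, y = 5, compute slack b - a·x for each constraint:
  C1: 14 − 14 = 0  (binding)
  C2: 36 − 36 = 0  (binding)
  C3: 27 − 18 = 9  (slack)

Optimal: x = 4, y = 5
Binding: C1, C2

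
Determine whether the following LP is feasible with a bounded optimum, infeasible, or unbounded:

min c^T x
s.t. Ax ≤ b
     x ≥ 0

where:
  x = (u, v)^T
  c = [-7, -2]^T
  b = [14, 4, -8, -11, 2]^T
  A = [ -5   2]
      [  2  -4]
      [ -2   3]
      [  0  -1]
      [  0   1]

Infeasible (no feasible solution exists)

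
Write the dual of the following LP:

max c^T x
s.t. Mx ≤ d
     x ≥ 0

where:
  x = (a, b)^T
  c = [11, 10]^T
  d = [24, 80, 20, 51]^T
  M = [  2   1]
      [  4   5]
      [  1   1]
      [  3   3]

Primal max cᵀx s.t. Ax ≤ b, x ≥ 0  →  Dual min bᵀy s.t. Aᵀy ≥ c, y ≥ 0.

Minimize: z = 24y1 + 80y2 + 20y3 + 51y4

Subject to:
  2y1 + 4y2 + y3 + 3y4 ≥ 11
  y1 + 5y2 + y3 + 3y4 ≥ 10
  y1, y2, y3, y4 ≥ 0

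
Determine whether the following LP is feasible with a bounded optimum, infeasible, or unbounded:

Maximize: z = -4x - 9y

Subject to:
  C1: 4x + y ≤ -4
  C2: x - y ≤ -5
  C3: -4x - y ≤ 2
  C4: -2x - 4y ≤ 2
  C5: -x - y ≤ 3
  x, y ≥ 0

Infeasible (no feasible solution exists)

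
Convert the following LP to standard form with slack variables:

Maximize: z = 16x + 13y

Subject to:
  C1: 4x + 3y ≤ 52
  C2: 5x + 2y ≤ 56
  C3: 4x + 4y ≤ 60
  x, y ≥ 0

max z = 16x + 13y

s.t.
  4x + 3y + s1 = 52
  5x + 2y + s2 = 56
  4x + 4y + s3 = 60
  x, y, s1, s2, s3 ≥ 0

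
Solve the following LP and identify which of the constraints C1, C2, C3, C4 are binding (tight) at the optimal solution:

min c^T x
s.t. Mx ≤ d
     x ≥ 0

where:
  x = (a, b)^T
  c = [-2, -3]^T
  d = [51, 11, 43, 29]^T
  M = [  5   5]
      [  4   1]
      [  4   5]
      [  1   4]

At a = 1, b = 7, compute slack b - a·x for each constraint:
  C1: 51 − 40 = 11  (slack)
  C2: 11 − 11 = 0  (binding)
  C3: 43 − 39 = 4  (slack)
  C4: 29 − 29 = 0  (binding)

Optimal: a = 1, b = 7
Binding: C2, C4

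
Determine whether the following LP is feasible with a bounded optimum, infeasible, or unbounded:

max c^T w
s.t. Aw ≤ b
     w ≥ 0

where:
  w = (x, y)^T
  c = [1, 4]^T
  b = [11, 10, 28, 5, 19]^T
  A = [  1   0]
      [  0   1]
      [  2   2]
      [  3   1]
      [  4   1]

Feasible with a bounded optimal solution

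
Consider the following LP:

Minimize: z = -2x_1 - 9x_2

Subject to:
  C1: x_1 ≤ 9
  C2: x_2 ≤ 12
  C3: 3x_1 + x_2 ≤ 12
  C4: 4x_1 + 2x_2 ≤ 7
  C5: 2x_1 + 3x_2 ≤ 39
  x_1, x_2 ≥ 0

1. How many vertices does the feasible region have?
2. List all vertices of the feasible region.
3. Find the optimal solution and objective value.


1. 3
2. (0, 0), (1.75, 0), (0, 3.5)
3. x_1 = 0, x_2 = 3.5, z = -31.5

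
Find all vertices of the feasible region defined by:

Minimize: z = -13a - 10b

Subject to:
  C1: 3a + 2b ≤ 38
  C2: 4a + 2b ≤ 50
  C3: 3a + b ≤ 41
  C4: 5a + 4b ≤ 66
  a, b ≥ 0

(0, 0), (12.5, 0), (12, 1), (10, 4), (0, 16.5)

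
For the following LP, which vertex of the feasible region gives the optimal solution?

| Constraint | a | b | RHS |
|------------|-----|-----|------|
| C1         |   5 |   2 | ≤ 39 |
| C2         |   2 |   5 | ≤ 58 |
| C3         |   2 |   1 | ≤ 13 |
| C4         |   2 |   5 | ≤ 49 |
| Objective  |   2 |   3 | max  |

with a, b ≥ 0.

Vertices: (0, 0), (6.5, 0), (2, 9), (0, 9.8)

Evaluate the objective at each vertex of the feasible region:
  z(0, 0) = 0
  z(6.5, 0) = 13
  z(2, 9) = 31  ←
  z(0, 9.8) = 29.4
The maximum is at a = 2, b = 9.

(2, 9)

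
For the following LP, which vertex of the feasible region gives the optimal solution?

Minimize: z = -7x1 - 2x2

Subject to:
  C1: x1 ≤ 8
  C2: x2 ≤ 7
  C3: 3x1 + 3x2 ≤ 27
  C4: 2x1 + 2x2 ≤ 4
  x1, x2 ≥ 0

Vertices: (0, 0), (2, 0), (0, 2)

Evaluate the objective at each vertex of the feasible region:
  z(0, 0) = 0
  z(2, 0) = -14  ←
  z(0, 2) = -4
The minimum is at x1 = 2, x2 = 0.

(2, 0)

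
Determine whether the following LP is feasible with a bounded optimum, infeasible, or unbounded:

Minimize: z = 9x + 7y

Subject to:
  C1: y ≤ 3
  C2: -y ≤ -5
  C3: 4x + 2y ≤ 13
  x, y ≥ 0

Infeasible (no feasible solution exists)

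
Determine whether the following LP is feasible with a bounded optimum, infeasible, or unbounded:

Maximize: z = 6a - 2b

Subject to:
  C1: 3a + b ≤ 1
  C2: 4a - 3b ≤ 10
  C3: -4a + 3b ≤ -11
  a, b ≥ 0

Infeasible (no feasible solution exists)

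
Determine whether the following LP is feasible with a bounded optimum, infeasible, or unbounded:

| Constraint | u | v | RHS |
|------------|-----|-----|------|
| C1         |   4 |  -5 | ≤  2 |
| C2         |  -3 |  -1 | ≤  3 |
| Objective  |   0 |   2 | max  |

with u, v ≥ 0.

Unbounded (objective can increase without bound)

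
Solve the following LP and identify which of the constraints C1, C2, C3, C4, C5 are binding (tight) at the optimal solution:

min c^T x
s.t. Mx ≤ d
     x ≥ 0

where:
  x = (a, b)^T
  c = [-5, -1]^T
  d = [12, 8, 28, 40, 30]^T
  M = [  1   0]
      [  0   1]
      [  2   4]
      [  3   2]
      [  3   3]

At a = 10, b = 0, compute slack b - a·x for each constraint:
  C1: 12 − 10 = 2  (slack)
  C2: 8 − 0 = 8  (slack)
  C3: 28 − 20 = 8  (slack)
  C4: 40 − 30 = 10  (slack)
  C5: 30 − 30 = 0  (binding)

Optimal: a = 10, b = 0
Binding: C5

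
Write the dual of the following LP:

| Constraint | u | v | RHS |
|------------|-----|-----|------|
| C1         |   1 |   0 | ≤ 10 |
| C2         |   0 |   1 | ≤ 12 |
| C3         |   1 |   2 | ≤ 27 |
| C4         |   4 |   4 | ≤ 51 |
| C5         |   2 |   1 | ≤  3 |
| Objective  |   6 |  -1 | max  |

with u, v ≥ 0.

Primal max cᵀx s.t. Ax ≤ b, x ≥ 0  →  Dual min bᵀy s.t. Aᵀy ≥ c, y ≥ 0.

Minimize: z = 10y1 + 12y2 + 27y3 + 51y4 + 3y5

Subject to:
  y1 + y3 + 4y4 + 2y5 ≥ 6
  y2 + 2y3 + 4y4 + y5 ≥ -1
  y1, y2, y3, y4, y5 ≥ 0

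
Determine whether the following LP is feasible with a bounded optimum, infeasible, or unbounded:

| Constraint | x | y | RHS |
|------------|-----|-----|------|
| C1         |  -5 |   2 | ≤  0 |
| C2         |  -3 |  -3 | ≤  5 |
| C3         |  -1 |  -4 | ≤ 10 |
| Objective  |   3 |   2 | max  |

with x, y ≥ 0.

Unbounded (objective can increase without bound)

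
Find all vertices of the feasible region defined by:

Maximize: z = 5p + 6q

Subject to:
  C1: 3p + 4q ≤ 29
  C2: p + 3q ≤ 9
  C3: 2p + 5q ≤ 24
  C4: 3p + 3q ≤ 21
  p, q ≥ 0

(0, 0), (7, 0), (6, 1), (0, 3)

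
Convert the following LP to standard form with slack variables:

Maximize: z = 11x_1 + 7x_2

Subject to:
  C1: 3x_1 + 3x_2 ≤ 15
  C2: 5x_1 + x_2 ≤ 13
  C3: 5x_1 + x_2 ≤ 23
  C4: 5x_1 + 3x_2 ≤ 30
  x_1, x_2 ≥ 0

max z = 11x_1 + 7x_2

s.t.
  3x_1 + 3x_2 + s1 = 15
  5x_1 + x_2 + s2 = 13
  5x_1 + x_2 + s3 = 23
  5x_1 + 3x_2 + s4 = 30
  x_1, x_2, s1, s2, s3, s4 ≥ 0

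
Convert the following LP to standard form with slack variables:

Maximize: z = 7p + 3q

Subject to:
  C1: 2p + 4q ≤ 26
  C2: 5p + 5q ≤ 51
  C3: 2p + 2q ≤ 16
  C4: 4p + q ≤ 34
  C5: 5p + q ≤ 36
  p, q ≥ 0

max z = 7p + 3q

s.t.
  2p + 4q + s1 = 26
  5p + 5q + s2 = 51
  2p + 2q + s3 = 16
  4p + q + s4 = 34
  5p + q + s5 = 36
  p, q, s1, s2, s3, s4, s5 ≥ 0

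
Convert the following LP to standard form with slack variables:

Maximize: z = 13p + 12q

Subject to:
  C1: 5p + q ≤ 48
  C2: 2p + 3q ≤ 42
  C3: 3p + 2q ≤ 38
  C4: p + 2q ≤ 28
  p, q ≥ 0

max z = 13p + 12q

s.t.
  5p + q + s1 = 48
  2p + 3q + s2 = 42
  3p + 2q + s3 = 38
  p + 2q + s4 = 28
  p, q, s1, s2, s3, s4 ≥ 0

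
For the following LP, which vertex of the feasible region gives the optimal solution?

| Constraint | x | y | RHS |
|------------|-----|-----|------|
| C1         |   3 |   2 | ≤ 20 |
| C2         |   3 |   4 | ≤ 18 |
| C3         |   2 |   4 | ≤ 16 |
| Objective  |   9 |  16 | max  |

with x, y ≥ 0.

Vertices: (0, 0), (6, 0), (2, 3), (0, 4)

Evaluate the objective at each vertex of the feasible region:
  z(0, 0) = 0
  z(6, 0) = 54
  z(2, 3) = 66  ←
  z(0, 4) = 64
The maximum is at x = 2, y = 3.

(2, 3)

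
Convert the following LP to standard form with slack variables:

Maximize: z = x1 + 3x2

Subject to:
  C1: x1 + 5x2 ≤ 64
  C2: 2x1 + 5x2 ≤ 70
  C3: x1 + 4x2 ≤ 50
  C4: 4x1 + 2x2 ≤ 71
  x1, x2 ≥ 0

max z = x1 + 3x2

s.t.
  x1 + 5x2 + s1 = 64
  2x1 + 5x2 + s2 = 70
  x1 + 4x2 + s3 = 50
  4x1 + 2x2 + s4 = 71
  x1, x2, s1, s2, s3, s4 ≥ 0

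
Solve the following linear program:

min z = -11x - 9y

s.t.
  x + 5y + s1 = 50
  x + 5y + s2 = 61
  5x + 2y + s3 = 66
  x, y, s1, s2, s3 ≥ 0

Evaluate the objective at each vertex of the feasible region:
  z(0, 0) = 0
  z(13.2, 0) = -145.2
  z(10, 8) = -182  ←
  z(0, 10) = -90
The minimum is at x = 10, y = 8.

x = 10, y = 8, z = -182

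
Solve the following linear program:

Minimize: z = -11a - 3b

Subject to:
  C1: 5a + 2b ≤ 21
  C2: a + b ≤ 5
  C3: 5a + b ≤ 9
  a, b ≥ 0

Evaluate the objective at each vertex of the feasible region:
  z(0, 0) = 0
  z(1.8, 0) = -19.8
  z(1, 4) = -23  ←
  z(0, 5) = -15
The minimum is at a = 1, b = 4.

a = 1, b = 4, z = -23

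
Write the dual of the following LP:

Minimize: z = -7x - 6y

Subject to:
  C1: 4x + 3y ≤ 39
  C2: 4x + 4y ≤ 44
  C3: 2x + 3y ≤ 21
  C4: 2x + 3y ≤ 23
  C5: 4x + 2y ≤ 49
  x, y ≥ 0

Primal min cᵀx s.t. Ax ≤ b, x ≥ 0  →  Dual max −bᵀy s.t. Aᵀy ≥ −c, y ≥ 0.

Maximize: z = -39y1 - 44y2 - 21y3 - 23y4 - 49y5

Subject to:
  4y1 + 4y2 + 2y3 + 2y4 + 4y5 ≥ 7
  3y1 + 4y2 + 3y3 + 3y4 + 2y5 ≥ 6
  y1, y2, y3, y4, y5 ≥ 0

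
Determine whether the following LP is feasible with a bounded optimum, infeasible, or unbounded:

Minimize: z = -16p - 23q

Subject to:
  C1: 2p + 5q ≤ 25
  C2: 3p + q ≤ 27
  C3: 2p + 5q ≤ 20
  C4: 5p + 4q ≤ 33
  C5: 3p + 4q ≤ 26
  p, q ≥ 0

Feasible with a bounded optimal solution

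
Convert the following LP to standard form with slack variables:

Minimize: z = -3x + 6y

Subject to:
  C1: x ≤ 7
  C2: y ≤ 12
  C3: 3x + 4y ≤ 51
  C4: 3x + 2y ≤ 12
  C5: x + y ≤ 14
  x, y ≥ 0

min z = -3x + 6y

s.t.
  x + s1 = 7
  y + s2 = 12
  3x + 4y + s3 = 51
  3x + 2y + s4 = 12
  x + y + s5 = 14
  x, y, s1, s2, s3, s4, s5 ≥ 0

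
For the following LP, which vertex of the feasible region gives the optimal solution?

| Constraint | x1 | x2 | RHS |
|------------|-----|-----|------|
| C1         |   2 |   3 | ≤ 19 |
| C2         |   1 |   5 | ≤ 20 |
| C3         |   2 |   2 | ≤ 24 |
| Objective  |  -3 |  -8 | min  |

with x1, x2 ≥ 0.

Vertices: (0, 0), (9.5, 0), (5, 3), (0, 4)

Evaluate the objective at each vertex of the feasible region:
  z(0, 0) = 0
  z(9.5, 0) = -28.5
  z(5, 3) = -39  ←
  z(0, 4) = -32
The minimum is at x1 = 5, x2 = 3.

(5, 3)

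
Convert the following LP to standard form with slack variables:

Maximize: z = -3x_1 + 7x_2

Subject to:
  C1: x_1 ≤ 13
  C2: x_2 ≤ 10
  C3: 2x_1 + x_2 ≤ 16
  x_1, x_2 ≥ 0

max z = -3x_1 + 7x_2

s.t.
  x_1 + s1 = 13
  x_2 + s2 = 10
  2x_1 + x_2 + s3 = 16
  x_1, x_2, s1, s2, s3 ≥ 0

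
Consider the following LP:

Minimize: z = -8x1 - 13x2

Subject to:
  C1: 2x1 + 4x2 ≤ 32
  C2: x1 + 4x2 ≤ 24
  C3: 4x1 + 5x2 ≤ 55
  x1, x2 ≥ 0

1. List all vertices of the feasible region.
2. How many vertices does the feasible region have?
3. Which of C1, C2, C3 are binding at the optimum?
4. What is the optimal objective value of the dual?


1. (0, 0), (13.75, 0), (10, 3), (8, 4), (0, 6)
2. 5
3. C1, C3
4. -119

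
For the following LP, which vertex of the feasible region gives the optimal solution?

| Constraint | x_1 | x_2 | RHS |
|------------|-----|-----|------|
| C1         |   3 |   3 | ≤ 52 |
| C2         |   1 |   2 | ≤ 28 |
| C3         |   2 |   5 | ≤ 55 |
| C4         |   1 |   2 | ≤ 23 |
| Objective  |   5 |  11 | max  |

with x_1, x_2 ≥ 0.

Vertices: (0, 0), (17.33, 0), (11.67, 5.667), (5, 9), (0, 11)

Evaluate the objective at each vertex of the feasible region:
  z(0, 0) = 0
  z(17.33, 0) = 86.67
  z(11.67, 5.667) = 120.7
  z(5, 9) = 124  ←
  z(0, 11) = 121
The maximum is at x_1 = 5, x_2 = 9.

(5, 9)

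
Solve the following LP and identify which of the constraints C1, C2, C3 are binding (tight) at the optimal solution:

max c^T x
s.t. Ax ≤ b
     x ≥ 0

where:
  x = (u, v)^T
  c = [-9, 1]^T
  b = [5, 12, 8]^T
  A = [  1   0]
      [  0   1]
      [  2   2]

At u = 0, v = 4, compute slack b - a·x for each constraint:
  C1: 5 − 0 = 5  (slack)
  C2: 12 − 4 = 8  (slack)
  C3: 8 − 8 = 0  (binding)

Optimal: u = 0, v = 4
Binding: C3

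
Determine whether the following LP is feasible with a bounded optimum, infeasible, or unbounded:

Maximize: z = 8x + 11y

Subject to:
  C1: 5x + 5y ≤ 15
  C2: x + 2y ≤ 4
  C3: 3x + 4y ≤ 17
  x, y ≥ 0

Feasible with a bounded optimal solution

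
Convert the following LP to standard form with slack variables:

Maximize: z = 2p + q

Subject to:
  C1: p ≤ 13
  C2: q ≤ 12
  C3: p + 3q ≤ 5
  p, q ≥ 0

max z = 2p + q

s.t.
  p + s1 = 13
  q + s2 = 12
  p + 3q + s3 = 5
  p, q, s1, s2, s3 ≥ 0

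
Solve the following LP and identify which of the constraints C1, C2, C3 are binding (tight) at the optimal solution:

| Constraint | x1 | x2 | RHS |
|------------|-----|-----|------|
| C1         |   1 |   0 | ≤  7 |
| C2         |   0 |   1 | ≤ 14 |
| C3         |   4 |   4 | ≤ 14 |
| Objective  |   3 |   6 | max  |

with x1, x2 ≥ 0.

At x1 = 0, x2 = 3.5, compute slack b - a·x for each constraint:
  C1: 7 − 0 = 7  (slack)
  C2: 14 − 3.5 = 10.5  (slack)
  C3: 14 − 14 = 0  (binding)

Optimal: x1 = 0, x2 = 3.5
Binding: C3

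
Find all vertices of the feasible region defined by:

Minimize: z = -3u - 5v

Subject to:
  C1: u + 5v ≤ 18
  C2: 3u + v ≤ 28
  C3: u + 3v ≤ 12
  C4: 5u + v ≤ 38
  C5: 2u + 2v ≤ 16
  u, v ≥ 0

(0, 0), (7.6, 0), (7.5, 0.5), (6, 2), (3, 3), (0, 3.6)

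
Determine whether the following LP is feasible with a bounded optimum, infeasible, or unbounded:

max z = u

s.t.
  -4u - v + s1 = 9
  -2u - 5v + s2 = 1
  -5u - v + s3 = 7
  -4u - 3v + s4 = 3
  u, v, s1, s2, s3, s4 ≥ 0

Unbounded (objective can increase without bound)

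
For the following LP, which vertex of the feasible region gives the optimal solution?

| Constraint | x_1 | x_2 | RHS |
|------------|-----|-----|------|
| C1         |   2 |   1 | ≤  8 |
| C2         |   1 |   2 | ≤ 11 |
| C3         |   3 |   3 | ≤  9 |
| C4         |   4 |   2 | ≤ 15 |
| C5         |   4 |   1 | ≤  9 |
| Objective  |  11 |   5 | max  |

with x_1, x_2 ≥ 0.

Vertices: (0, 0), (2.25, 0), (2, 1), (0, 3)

Evaluate the objective at each vertex of the feasible region:
  z(0, 0) = 0
  z(2.25, 0) = 24.75
  z(2, 1) = 27  ←
  z(0, 3) = 15
The maximum is at x_1 = 2, x_2 = 1.

(2, 1)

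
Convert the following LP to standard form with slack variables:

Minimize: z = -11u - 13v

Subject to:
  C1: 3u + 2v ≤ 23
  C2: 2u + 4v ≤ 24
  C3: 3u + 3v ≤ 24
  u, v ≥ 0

min z = -11u - 13v

s.t.
  3u + 2v + s1 = 23
  2u + 4v + s2 = 24
  3u + 3v + s3 = 24
  u, v, s1, s2, s3 ≥ 0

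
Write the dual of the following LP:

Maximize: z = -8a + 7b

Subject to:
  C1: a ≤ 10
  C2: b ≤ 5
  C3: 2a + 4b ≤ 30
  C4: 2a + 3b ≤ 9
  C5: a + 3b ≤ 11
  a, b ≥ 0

Primal max cᵀx s.t. Ax ≤ b, x ≥ 0  →  Dual min bᵀy s.t. Aᵀy ≥ c, y ≥ 0.

Minimize: z = 10y1 + 5y2 + 30y3 + 9y4 + 11y5

Subject to:
  y1 + 2y3 + 2y4 + y5 ≥ -8
  y2 + 4y3 + 3y4 + 3y5 ≥ 7
  y1, y2, y3, y4, y5 ≥ 0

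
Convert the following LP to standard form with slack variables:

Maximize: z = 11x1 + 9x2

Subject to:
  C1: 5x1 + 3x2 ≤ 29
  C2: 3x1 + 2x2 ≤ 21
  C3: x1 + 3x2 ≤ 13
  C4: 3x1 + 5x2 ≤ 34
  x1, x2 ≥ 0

max z = 11x1 + 9x2

s.t.
  5x1 + 3x2 + s1 = 29
  3x1 + 2x2 + s2 = 21
  x1 + 3x2 + s3 = 13
  3x1 + 5x2 + s4 = 34
  x1, x2, s1, s2, s3, s4 ≥ 0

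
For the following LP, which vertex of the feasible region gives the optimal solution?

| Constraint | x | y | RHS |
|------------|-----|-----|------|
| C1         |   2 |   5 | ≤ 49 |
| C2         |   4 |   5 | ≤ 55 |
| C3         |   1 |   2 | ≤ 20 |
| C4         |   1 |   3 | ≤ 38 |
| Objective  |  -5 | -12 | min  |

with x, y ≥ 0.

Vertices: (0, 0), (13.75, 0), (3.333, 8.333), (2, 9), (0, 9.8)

Evaluate the objective at each vertex of the feasible region:
  z(0, 0) = 0
  z(13.75, 0) = -68.75
  z(3.333, 8.333) = -116.7
  z(2, 9) = -118  ←
  z(0, 9.8) = -117.6
The minimum is at x = 2, y = 9.

(2, 9)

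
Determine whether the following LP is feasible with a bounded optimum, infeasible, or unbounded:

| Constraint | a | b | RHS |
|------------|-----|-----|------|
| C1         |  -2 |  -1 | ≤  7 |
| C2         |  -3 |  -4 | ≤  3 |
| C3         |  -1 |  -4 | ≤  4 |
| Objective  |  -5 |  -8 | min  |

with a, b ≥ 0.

Unbounded (objective can decrease without bound)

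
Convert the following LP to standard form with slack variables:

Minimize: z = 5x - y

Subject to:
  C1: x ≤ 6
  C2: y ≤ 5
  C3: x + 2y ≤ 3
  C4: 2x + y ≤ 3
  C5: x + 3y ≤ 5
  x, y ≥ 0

min z = 5x - y

s.t.
  x + s1 = 6
  y + s2 = 5
  x + 2y + s3 = 3
  2x + y + s4 = 3
  x + 3y + s5 = 5
  x, y, s1, s2, s3, s4, s5 ≥ 0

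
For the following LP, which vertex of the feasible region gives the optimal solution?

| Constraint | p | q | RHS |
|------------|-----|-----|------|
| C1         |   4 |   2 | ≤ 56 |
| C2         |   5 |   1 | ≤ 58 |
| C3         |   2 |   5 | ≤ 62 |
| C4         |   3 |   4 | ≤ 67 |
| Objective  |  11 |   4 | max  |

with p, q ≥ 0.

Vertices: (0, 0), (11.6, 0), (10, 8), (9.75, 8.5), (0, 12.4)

Evaluate the objective at each vertex of the feasible region:
  z(0, 0) = 0
  z(11.6, 0) = 127.6
  z(10, 8) = 142  ←
  z(9.75, 8.5) = 141.2
  z(0, 12.4) = 49.6
The maximum is at p = 10, q = 8.

(10, 8)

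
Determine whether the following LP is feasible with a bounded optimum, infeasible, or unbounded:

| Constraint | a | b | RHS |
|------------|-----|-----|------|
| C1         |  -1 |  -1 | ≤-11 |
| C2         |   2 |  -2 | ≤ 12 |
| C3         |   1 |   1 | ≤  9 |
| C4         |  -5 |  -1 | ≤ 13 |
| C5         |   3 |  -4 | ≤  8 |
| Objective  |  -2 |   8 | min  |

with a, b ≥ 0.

Infeasible (no feasible solution exists)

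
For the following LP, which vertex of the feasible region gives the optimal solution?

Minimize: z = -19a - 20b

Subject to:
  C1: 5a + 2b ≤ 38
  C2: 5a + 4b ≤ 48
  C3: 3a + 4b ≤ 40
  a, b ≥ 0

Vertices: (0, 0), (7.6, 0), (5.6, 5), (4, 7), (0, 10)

Evaluate the objective at each vertex of the feasible region:
  z(0, 0) = 0
  z(7.6, 0) = -144.4
  z(5.6, 5) = -206.4
  z(4, 7) = -216  ←
  z(0, 10) = -200
The minimum is at a = 4, b = 7.

(4, 7)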